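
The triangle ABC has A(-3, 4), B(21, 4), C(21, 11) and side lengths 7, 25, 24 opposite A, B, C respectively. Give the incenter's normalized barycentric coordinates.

(1/8, 25/56, 3/7)

The incenter has barycentric coordinates proportional to the opposite side lengths: (7 : 25 : 24).
Normalizing by 7+25+24 = 56 gives (1/8, 25/56, 3/7).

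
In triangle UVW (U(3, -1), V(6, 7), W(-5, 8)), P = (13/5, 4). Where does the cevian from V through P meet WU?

Barycentric coordinates of P with respect to UVW: (2/5, 2/5, 1/5).
On side WU the V-coordinate is zero; dropping P's V-weight 2/5 and renormalizing the remaining 1/5 : 2/5 gives weights 1/3, 2/3 on W, U.
Q = (1/3)·(-5, 8) + (2/3)·(3, -1) = (1/3, 2).

(1/3, 2)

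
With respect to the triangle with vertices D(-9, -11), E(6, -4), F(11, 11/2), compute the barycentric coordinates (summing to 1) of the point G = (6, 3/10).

(1/5, 1/5, 3/5)

Signed area of the reference triangle: [DEF] = ½·((-9)·(-4−(11/2)) + 6·(11/2−(-11)) + 11·(-11−(-4))) = ½·(171/2 + 99 − 77) = 215/4.
[GEF] = ½·(6·(-4−(11/2)) + 6·(11/2−(3/10)) + 11·(3/10−(-4))) = ½·(-57 + 156/5 + 473/10) = 43/4, so the D-coordinate is (43/4)/(215/4) = 1/5.
[DGF] = ½·((-9)·(3/10−(11/2)) + 6·(11/2−(-11)) + 11·(-11−(3/10))) = ½·(234/5 + 99 − 1243/10) = 43/4, so the E-coordinate is 1/5.
[DEG] = ½·((-9)·(-4−(3/10)) + 6·(3/10−(-11)) + 6·(-11−(-4))) = ½·(387/10 + 339/5 − 42) = 129/4, so the F-coordinate is 3/5.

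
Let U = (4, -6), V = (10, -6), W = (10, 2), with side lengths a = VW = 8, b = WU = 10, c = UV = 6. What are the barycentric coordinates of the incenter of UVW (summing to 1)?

(1/3, 5/12, 1/4)

The incenter has barycentric coordinates proportional to the opposite side lengths: (8 : 10 : 6).
Normalizing by 8+10+6 = 24 gives (1/3, 5/12, 1/4).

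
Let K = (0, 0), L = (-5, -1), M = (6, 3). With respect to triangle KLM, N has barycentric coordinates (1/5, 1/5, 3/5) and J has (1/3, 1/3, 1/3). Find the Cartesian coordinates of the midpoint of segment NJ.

(22/15, 17/15)

Barycentric coordinates of the midpoint are the average: (4/15, 4/15, 7/15).
Converting: (4/15)·K + (4/15)·L + (7/15)·M = (22/15, 17/15).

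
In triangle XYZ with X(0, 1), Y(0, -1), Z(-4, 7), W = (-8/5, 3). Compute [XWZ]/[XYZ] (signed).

1/5

[XYZ] = ½·(0·(-1−7) + 0·(7−1) + (-4)·(1−(-1))) = ½·(0 + 0 − 8) = -4.
[XWZ] = ½·(0·(3−7) + (-8/5)·(7−1) + (-4)·(1−3)) = ½·(0 − 48/5 + 8) = -4/5, so the ratio is (-4/5)/(-4) = 1/5.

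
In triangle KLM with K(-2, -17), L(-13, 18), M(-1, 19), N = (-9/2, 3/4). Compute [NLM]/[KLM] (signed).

[KLM] = ½·((-2)·(18−19) + (-13)·(19−(-17)) + (-1)·(-17−18)) = ½·(2 − 468 + 35) = -431/2.
[NLM] = ½·((-9/2)·(18−19) + (-13)·(19−(3/4)) + (-1)·(3/4−18)) = ½·(9/2 − 949/4 + 69/4) = -431/4, so the ratio is (-431/4)/(-431/2) = 1/2.

1/2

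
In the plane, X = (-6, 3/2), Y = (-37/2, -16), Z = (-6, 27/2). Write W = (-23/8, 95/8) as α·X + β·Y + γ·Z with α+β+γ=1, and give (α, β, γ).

Signed area of the reference triangle: [XYZ] = ½·((-6)·(-16−(27/2)) + (-37/2)·(27/2−(3/2)) + (-6)·(3/2−(-16))) = ½·(177 − 222 − 105) = -75.
[WYZ] = ½·((-23/8)·(-16−(27/2)) + (-37/2)·(27/2−(95/8)) + (-6)·(95/8−(-16))) = ½·(1357/16 − 481/16 − 669/4) = -225/4, so the X-coordinate is (-225/4)/(-75) = 3/4.
[XWZ] = ½·((-6)·(95/8−(27/2)) + (-23/8)·(27/2−(3/2)) + (-6)·(3/2−(95/8))) = ½·(39/4 − 69/2 + 249/4) = 75/4, so the Y-coordinate is -1/4.
[XYW] = ½·((-6)·(-16−(95/8)) + (-37/2)·(95/8−(3/2)) + (-23/8)·(3/2−(-16))) = ½·(669/4 − 3071/16 − 805/16) = -75/2, so the Z-coordinate is 1/2.
Check: 3/4 − 1/4 + 1/2 = 1.

(3/4, -1/4, 1/2)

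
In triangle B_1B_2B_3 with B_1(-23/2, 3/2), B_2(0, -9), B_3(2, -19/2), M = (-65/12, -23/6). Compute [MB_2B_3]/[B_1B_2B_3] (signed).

[B_1B_2B_3] = ½·((-23/2)·(-9−(-19/2)) + 0·(-19/2−(3/2)) + 2·(3/2−(-9))) = ½·(-23/4 + 0 + 21) = 61/8.
[MB_2B_3] = ½·((-65/12)·(-9−(-19/2)) + 0·(-19/2−(-23/6)) + 2·(-23/6−(-9))) = ½·(-65/24 + 0 + 31/3) = 61/16, so the ratio is (61/16)/(61/8) = 1/2.

1/2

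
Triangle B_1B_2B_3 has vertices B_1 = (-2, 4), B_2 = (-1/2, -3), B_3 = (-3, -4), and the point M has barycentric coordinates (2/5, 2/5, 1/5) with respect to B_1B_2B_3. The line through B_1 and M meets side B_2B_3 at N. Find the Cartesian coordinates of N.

(-4/3, -10/3)

Line B_1M meets B_2B_3 where the B_1-coordinate vanishes; zeroing M's B_1-weight and renormalizing leaves B_2, B_3-weights 2/5 : 1/5 → (2/3, 1/3).
So N = (2/3)·B_2 + (1/3)·B_3 = (-4/3, -10/3).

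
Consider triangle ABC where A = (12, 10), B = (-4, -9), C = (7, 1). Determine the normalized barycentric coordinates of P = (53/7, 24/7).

Signed area of the reference triangle: [ABC] = ½·(12·(-9−1) + (-4)·(1−10) + 7·(10−(-9))) = ½·(-120 + 36 + 133) = 49/2.
[PBC] = ½·((53/7)·(-9−1) + (-4)·(1−(24/7)) + 7·(24/7−(-9))) = ½·(-530/7 + 68/7 + 87) = 21/2, so the A-coordinate is (21/2)/(49/2) = 3/7.
[APC] = ½·(12·(24/7−1) + (53/7)·(1−10) + 7·(10−(24/7))) = ½·(204/7 − 477/7 + 46) = 7/2, so the B-coordinate is 1/7.
[ABP] = ½·(12·(-9−(24/7)) + (-4)·(24/7−10) + (53/7)·(10−(-9))) = ½·(-1044/7 + 184/7 + 1007/7) = 21/2, so the C-coordinate is 3/7.

(3/7, 1/7, 3/7)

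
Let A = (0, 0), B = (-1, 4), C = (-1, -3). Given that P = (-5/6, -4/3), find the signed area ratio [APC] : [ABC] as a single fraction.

[ABC] = ½·(0·(4−(-3)) + (-1)·(-3−0) + (-1)·(0−4)) = ½·(0 + 3 + 4) = 7/2.
[APC] = ½·(0·(-4/3−(-3)) + (-5/6)·(-3−0) + (-1)·(0−(-4/3))) = ½·(0 + 5/2 − 4/3) = 7/12, so the ratio is (7/12)/(7/2) = 1/6.

1/6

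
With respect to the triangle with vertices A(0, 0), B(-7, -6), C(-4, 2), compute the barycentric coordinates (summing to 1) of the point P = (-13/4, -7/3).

Signed area of the reference triangle: [ABC] = ½·(0·(-6−2) + (-7)·(2−0) + (-4)·(0−(-6))) = ½·(0 − 14 − 24) = -19.
[PBC] = ½·((-13/4)·(-6−2) + (-7)·(2−(-7/3)) + (-4)·(-7/3−(-6))) = ½·(26 − 91/3 − 44/3) = -19/2, so the A-coordinate is (-19/2)/(-19) = 1/2.
[APC] = ½·(0·(-7/3−2) + (-13/4)·(2−0) + (-4)·(0−(-7/3))) = ½·(0 − 13/2 − 28/3) = -95/12, so the B-coordinate is 5/12.
[ABP] = ½·(0·(-6−(-7/3)) + (-7)·(-7/3−0) + (-13/4)·(0−(-6))) = ½·(0 + 49/3 − 39/2) = -19/12, so the C-coordinate is 1/12.

(1/2, 5/12, 1/12)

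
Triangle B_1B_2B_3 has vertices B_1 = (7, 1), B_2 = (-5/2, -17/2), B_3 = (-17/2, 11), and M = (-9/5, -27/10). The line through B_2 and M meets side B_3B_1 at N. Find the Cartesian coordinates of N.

(-3/4, 6)

Barycentric coordinates of M with respect to B_1B_2B_3: (1/5, 3/5, 1/5).
On side B_3B_1 the B_2-coordinate is zero; dropping M's B_2-weight 3/5 and renormalizing the remaining 1/5 : 1/5 gives weights 1/2, 1/2 on B_3, B_1.
N = (1/2)·(-17/2, 11) + (1/2)·(7, 1) = (-3/4, 6).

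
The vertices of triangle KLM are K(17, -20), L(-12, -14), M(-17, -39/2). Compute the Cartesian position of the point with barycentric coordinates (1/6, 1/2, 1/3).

N = (1/6)·K + (1/2)·L + (1/3)·M.
x-coordinate: (1/6)·17 + (1/2)·(-12) + (1/3)·(-17) = -53/6.
y-coordinate: (1/6)·(-20) + (1/2)·(-14) + (1/3)·(-39/2) = -101/6.

(-53/6, -101/6)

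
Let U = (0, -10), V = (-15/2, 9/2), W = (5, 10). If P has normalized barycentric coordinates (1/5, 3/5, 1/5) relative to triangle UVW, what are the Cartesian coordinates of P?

(-7/2, 27/10)

P = (1/5)·U + (3/5)·V + (1/5)·W.
x-coordinate: (1/5)·0 + (3/5)·(-15/2) + (1/5)·5 = -7/2.
y-coordinate: (1/5)·(-10) + (3/5)·(9/2) + (1/5)·10 = 27/10.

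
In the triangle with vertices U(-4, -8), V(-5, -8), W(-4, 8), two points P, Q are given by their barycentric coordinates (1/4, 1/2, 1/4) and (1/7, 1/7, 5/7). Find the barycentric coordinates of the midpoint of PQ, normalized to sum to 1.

Since both coordinate triples sum to 1, the midpoint's barycentrics are the componentwise average.
(1/4+1/7)/2 = 11/56; similarly 9/28 and 27/56.

(11/56, 9/28, 27/56)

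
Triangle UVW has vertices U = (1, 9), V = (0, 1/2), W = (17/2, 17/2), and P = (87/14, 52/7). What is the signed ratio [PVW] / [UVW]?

1/7

[UVW] = ½·(1·(1/2−(17/2)) + 0·(17/2−9) + (17/2)·(9−(1/2))) = ½·(-8 + 0 + 289/4) = 257/8.
[PVW] = ½·((87/14)·(1/2−(17/2)) + 0·(17/2−(52/7)) + (17/2)·(52/7−(1/2))) = ½·(-348/7 + 0 + 1649/28) = 257/56, so the ratio is (257/56)/(257/8) = 1/7.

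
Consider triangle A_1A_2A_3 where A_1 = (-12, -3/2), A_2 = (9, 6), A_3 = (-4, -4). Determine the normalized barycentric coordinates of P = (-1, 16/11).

Signed area of the reference triangle: [A_1A_2A_3] = ½·((-12)·(6−(-4)) + 9·(-4−(-3/2)) + (-4)·(-3/2−6)) = ½·(-120 − 45/2 + 30) = -225/4.
[PA_2A_3] = ½·((-1)·(6−(-4)) + 9·(-4−(16/11)) + (-4)·(16/11−6)) = ½·(-10 − 540/11 + 200/11) = -225/11, so the A_1-coordinate is (-225/11)/(-225/4) = 4/11.
[A_1PA_3] = ½·((-12)·(16/11−(-4)) + (-1)·(-4−(-3/2)) + (-4)·(-3/2−(16/11))) = ½·(-720/11 + 5/2 + 130/11) = -1125/44, so the A_2-coordinate is 5/11.
[A_1A_2P] = ½·((-12)·(6−(16/11)) + 9·(16/11−(-3/2)) + (-1)·(-3/2−6)) = ½·(-600/11 + 585/22 + 15/2) = -225/22, so the A_3-coordinate is 2/11.
Check: 4/11 + 5/11 + 2/11 = 1.

(4/11, 5/11, 2/11)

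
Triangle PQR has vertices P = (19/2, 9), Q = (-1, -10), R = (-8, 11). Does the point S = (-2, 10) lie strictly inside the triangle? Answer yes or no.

yes

Barycentric coordinates of S: (34/101, 11/707, 458/707).
The three coordinates are positive, positive, positive; a point is interior exactly when all three are positive.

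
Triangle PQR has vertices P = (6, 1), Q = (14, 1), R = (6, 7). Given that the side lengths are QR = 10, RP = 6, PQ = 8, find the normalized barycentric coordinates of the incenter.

(5/12, 1/4, 1/3)

The incenter has barycentric coordinates proportional to the opposite side lengths: (10 : 6 : 8).
Normalizing by 10+6+8 = 24 gives (5/12, 1/4, 1/3).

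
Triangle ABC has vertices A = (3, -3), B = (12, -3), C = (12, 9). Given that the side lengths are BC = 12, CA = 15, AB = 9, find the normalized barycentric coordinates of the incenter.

The incenter has barycentric coordinates proportional to the opposite side lengths: (12 : 15 : 9).
Normalizing by 12+15+9 = 36 gives (1/3, 5/12, 1/4).

(1/3, 5/12, 1/4)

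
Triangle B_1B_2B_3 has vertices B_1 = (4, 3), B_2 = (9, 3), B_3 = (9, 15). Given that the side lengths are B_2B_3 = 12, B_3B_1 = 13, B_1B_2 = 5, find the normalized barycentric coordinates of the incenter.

(2/5, 13/30, 1/6)

The incenter has barycentric coordinates proportional to the opposite side lengths: (12 : 13 : 5).
Normalizing by 12+13+5 = 30 gives (2/5, 13/30, 1/6).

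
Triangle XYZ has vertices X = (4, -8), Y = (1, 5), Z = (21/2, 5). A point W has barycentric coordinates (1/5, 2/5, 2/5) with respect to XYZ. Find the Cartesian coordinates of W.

W = (1/5)·X + (2/5)·Y + (2/5)·Z.
x-coordinate: (1/5)·4 + (2/5)·1 + (2/5)·(21/2) = 27/5.
y-coordinate: (1/5)·(-8) + (2/5)·5 + (2/5)·5 = 12/5.

(27/5, 12/5)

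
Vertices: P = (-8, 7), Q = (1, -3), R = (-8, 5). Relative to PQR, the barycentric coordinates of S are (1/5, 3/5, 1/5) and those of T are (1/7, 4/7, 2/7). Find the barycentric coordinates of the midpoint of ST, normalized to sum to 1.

Since both coordinate triples sum to 1, the midpoint's barycentrics are the componentwise average.
(1/5+1/7)/2 = 6/35; similarly 41/70 and 17/70.

(6/35, 41/70, 17/70)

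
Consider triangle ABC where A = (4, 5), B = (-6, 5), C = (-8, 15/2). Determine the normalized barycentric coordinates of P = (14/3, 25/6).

(1, 1/3, -1/3)

Signed area of the reference triangle: [ABC] = ½·(4·(5−(15/2)) + (-6)·(15/2−5) + (-8)·(5−5)) = ½·(-10 − 15 + 0) = -25/2.
[PBC] = ½·((14/3)·(5−(15/2)) + (-6)·(15/2−(25/6)) + (-8)·(25/6−5)) = ½·(-35/3 − 20 + 20/3) = -25/2, so the A-coordinate is (-25/2)/(-25/2) = 1.
[APC] = ½·(4·(25/6−(15/2)) + (14/3)·(15/2−5) + (-8)·(5−(25/6))) = ½·(-40/3 + 35/3 − 20/3) = -25/6, so the B-coordinate is 1/3.
[ABP] = ½·(4·(5−(25/6)) + (-6)·(25/6−5) + (14/3)·(5−5)) = ½·(10/3 + 5 + 0) = 25/6, so the C-coordinate is -1/3.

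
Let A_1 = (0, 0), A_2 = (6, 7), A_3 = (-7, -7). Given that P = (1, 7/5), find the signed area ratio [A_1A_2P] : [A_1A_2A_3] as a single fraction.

1/5

[A_1A_2A_3] = ½·(0·(7−(-7)) + 6·(-7−0) + (-7)·(0−7)) = ½·(0 − 42 + 49) = 7/2.
[A_1A_2P] = ½·(0·(7−(7/5)) + 6·(7/5−0) + 1·(0−7)) = ½·(0 + 42/5 − 7) = 7/10, so the ratio is (7/10)/(7/2) = 1/5.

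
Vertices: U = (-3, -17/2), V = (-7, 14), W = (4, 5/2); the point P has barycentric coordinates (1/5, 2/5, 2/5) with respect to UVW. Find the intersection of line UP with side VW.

Line UP meets VW where the U-coordinate vanishes; zeroing P's U-weight and renormalizing leaves V, W-weights 2/5 : 2/5 → (1/2, 1/2).
So Q = (1/2)·V + (1/2)·W = (-3/2, 33/4).

(-3/2, 33/4)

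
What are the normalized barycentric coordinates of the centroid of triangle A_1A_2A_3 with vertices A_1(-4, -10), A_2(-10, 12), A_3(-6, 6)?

The centroid is the average of the vertices, so each weight is 1/3.

(1/3, 1/3, 1/3)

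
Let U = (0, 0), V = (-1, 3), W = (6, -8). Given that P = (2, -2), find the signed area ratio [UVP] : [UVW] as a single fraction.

2/5

[UVW] = ½·(0·(3−(-8)) + (-1)·(-8−0) + 6·(0−3)) = ½·(0 + 8 − 18) = -5.
[UVP] = ½·(0·(3−(-2)) + (-1)·(-2−0) + 2·(0−3)) = ½·(0 + 2 − 6) = -2, so the ratio is (-2)/(-5) = 2/5.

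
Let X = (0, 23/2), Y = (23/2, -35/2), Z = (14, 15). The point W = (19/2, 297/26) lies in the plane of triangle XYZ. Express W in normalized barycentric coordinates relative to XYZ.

(4/13, 1/13, 8/13)

Signed area of the reference triangle: [XYZ] = ½·(0·(-35/2−15) + (23/2)·(15−(23/2)) + 14·(23/2−(-35/2))) = ½·(0 + 161/4 + 406) = 1785/8.
[WYZ] = ½·((19/2)·(-35/2−15) + (23/2)·(15−(297/26)) + 14·(297/26−(-35/2))) = ½·(-1235/4 + 2139/52 + 5264/13) = 1785/26, so the X-coordinate is (1785/26)/(1785/8) = 4/13.
[XWZ] = ½·(0·(297/26−15) + (19/2)·(15−(23/2)) + 14·(23/2−(297/26))) = ½·(0 + 133/4 + 14/13) = 1785/104, so the Y-coordinate is 1/13.
[XYW] = ½·(0·(-35/2−(297/26)) + (23/2)·(297/26−(23/2)) + (19/2)·(23/2−(-35/2))) = ½·(0 − 23/26 + 551/2) = 1785/13, so the Z-coordinate is 8/13.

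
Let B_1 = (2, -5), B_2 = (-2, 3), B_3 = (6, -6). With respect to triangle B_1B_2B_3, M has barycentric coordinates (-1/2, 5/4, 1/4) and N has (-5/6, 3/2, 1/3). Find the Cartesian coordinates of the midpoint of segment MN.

Barycentric coordinates of the midpoint are the average: (-2/3, 11/8, 7/24).
Converting: (-2/3)·B_1 + (11/8)·B_2 + (7/24)·B_3 = (-7/3, 137/24).

(-7/3, 137/24)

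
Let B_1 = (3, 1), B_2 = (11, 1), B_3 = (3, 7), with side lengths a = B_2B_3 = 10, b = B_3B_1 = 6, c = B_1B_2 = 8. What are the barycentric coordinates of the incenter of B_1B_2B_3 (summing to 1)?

(5/12, 1/4, 1/3)

The incenter has barycentric coordinates proportional to the opposite side lengths: (10 : 6 : 8).
Normalizing by 10+6+8 = 24 gives (5/12, 1/4, 1/3).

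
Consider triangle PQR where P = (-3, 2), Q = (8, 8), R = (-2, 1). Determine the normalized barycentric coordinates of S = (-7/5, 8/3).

Signed area of the reference triangle: [PQR] = ½·((-3)·(8−1) + 8·(1−2) + (-2)·(2−8)) = ½·(-21 − 8 + 12) = -17/2.
[SQR] = ½·((-7/5)·(8−1) + 8·(1−(8/3)) + (-2)·(8/3−8)) = ½·(-49/5 − 40/3 + 32/3) = -187/30, so the P-coordinate is (-187/30)/(-17/2) = 11/15.
[PSR] = ½·((-3)·(8/3−1) + (-7/5)·(1−2) + (-2)·(2−(8/3))) = ½·(-5 + 7/5 + 4/3) = -17/15, so the Q-coordinate is 2/15.
[PQS] = ½·((-3)·(8−(8/3)) + 8·(8/3−2) + (-7/5)·(2−8)) = ½·(-16 + 16/3 + 42/5) = -17/15, so the R-coordinate is 2/15.

(11/15, 2/15, 2/15)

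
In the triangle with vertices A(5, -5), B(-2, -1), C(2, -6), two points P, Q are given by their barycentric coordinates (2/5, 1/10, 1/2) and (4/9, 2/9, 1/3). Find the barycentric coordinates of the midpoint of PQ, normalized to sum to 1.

Since both coordinate triples sum to 1, the midpoint's barycentrics are the componentwise average.
(2/5+4/9)/2 = 19/45; similarly 29/180 and 5/12.

(19/45, 29/180, 5/12)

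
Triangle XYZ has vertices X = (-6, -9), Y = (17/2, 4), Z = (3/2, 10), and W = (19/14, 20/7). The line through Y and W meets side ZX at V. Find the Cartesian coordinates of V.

(-3/2, 12/5)

Barycentric coordinates of W with respect to XYZ: (2/7, 2/7, 3/7).
On side ZX the Y-coordinate is zero; dropping W's Y-weight 2/7 and renormalizing the remaining 3/7 : 2/7 gives weights 3/5, 2/5 on Z, X.
V = (3/5)·(3/2, 10) + (2/5)·(-6, -9) = (-3/2, 12/5).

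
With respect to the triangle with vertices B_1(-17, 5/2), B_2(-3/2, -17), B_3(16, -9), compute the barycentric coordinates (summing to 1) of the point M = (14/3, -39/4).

Signed area of the reference triangle: [B_1B_2B_3] = ½·((-17)·(-17−(-9)) + (-3/2)·(-9−(5/2)) + 16·(5/2−(-17))) = ½·(136 + 69/4 + 312) = 1861/8.
[MB_2B_3] = ½·((14/3)·(-17−(-9)) + (-3/2)·(-9−(-39/4)) + 16·(-39/4−(-17))) = ½·(-112/3 − 9/8 + 116) = 1861/48, so the B_1-coordinate is (1861/48)/(1861/8) = 1/6.
[B_1MB_3] = ½·((-17)·(-39/4−(-9)) + (14/3)·(-9−(5/2)) + 16·(5/2−(-39/4))) = ½·(51/4 − 161/3 + 196) = 1861/24, so the B_2-coordinate is 1/3.
[B_1B_2M] = ½·((-17)·(-17−(-39/4)) + (-3/2)·(-39/4−(5/2)) + (14/3)·(5/2−(-17))) = ½·(493/4 + 147/8 + 91) = 1861/16, so the B_3-coordinate is 1/2.

(1/6, 1/3, 1/2)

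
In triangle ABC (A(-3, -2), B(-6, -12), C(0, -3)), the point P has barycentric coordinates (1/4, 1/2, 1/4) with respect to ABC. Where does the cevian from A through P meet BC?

(-4, -9)

Line AP meets BC where the A-coordinate vanishes; zeroing P's A-weight and renormalizing leaves B, C-weights 1/2 : 1/4 → (2/3, 1/3).
So Q = (2/3)·B + (1/3)·C = (-4, -9).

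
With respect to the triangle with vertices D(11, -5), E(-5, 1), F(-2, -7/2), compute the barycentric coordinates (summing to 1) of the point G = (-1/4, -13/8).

(1/4, 1/2, 1/4)

Signed area of the reference triangle: [DEF] = ½·(11·(1−(-7/2)) + (-5)·(-7/2−(-5)) + (-2)·(-5−1)) = ½·(99/2 − 15/2 + 12) = 27.
[GEF] = ½·((-1/4)·(1−(-7/2)) + (-5)·(-7/2−(-13/8)) + (-2)·(-13/8−1)) = ½·(-9/8 + 75/8 + 21/4) = 27/4, so the D-coordinate is (27/4)/27 = 1/4.
[DGF] = ½·(11·(-13/8−(-7/2)) + (-1/4)·(-7/2−(-5)) + (-2)·(-5−(-13/8))) = ½·(165/8 − 3/8 + 27/4) = 27/2, so the E-coordinate is 1/2.
[DEG] = ½·(11·(1−(-13/8)) + (-5)·(-13/8−(-5)) + (-1/4)·(-5−1)) = ½·(231/8 − 135/8 + 3/2) = 27/4, so the F-coordinate is 1/4.
Check: 1/4 + 1/2 + 1/4 = 1.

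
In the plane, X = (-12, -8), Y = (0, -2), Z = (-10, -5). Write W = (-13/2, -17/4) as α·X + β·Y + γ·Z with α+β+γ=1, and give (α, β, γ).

Signed area of the reference triangle: [XYZ] = ½·((-12)·(-2−(-5)) + 0·(-5−(-8)) + (-10)·(-8−(-2))) = ½·(-36 + 0 + 60) = 12.
[WYZ] = ½·((-13/2)·(-2−(-5)) + 0·(-5−(-17/4)) + (-10)·(-17/4−(-2))) = ½·(-39/2 + 0 + 45/2) = 3/2, so the X-coordinate is (3/2)/12 = 1/8.
[XWZ] = ½·((-12)·(-17/4−(-5)) + (-13/2)·(-5−(-8)) + (-10)·(-8−(-17/4))) = ½·(-9 − 39/2 + 75/2) = 9/2, so the Y-coordinate is 3/8.
[XYW] = ½·((-12)·(-2−(-17/4)) + 0·(-17/4−(-8)) + (-13/2)·(-8−(-2))) = ½·(-27 + 0 + 39) = 6, so the Z-coordinate is 1/2.
Check: 1/8 + 3/8 + 1/2 = 1.

(1/8, 3/8, 1/2)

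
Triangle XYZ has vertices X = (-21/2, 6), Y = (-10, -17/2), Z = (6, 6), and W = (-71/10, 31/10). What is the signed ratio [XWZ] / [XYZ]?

[XYZ] = ½·((-21/2)·(-17/2−6) + (-10)·(6−6) + 6·(6−(-17/2))) = ½·(609/4 + 0 + 87) = 957/8.
[XWZ] = ½·((-21/2)·(31/10−6) + (-71/10)·(6−6) + 6·(6−(31/10))) = ½·(609/20 + 0 + 87/5) = 957/40, so the ratio is (957/40)/(957/8) = 1/5.

1/5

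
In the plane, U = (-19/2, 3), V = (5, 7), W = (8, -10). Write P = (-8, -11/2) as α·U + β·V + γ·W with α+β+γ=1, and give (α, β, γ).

(1, -1/2, 1/2)

Signed area of the reference triangle: [UVW] = ½·((-19/2)·(7−(-10)) + 5·(-10−3) + 8·(3−7)) = ½·(-323/2 − 65 − 32) = -517/4.
[PVW] = ½·((-8)·(7−(-10)) + 5·(-10−(-11/2)) + 8·(-11/2−7)) = ½·(-136 − 45/2 − 100) = -517/4, so the U-coordinate is (-517/4)/(-517/4) = 1.
[UPW] = ½·((-19/2)·(-11/2−(-10)) + (-8)·(-10−3) + 8·(3−(-11/2))) = ½·(-171/4 + 104 + 68) = 517/8, so the V-coordinate is -1/2.
[UVP] = ½·((-19/2)·(7−(-11/2)) + 5·(-11/2−3) + (-8)·(3−7)) = ½·(-475/4 − 85/2 + 32) = -517/8, so the W-coordinate is 1/2.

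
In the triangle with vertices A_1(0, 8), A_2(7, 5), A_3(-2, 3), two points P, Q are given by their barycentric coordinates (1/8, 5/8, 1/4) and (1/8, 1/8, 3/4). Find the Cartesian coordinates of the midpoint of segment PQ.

Barycentric coordinates of the midpoint are the average: (1/8, 3/8, 1/2).
Converting: (1/8)·A_1 + (3/8)·A_2 + (1/2)·A_3 = (13/8, 35/8).

(13/8, 35/8)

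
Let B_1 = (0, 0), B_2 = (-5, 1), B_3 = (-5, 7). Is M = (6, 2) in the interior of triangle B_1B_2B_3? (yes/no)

Barycentric coordinates of M: (11/5, -26/15, 8/15).
The three coordinates are positive, negative, positive; a point is interior exactly when all three are positive.

no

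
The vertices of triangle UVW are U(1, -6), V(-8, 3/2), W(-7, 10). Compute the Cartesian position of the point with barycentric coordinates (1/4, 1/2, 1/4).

P = (1/4)·U + (1/2)·V + (1/4)·W.
x-coordinate: (1/4)·1 + (1/2)·(-8) + (1/4)·(-7) = -11/2.
y-coordinate: (1/4)·(-6) + (1/2)·(3/2) + (1/4)·10 = 7/4.

(-11/2, 7/4)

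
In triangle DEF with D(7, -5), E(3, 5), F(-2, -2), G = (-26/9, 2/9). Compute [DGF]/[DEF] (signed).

[DEF] = ½·(7·(5−(-2)) + 3·(-2−(-5)) + (-2)·(-5−5)) = ½·(49 + 9 + 20) = 39.
[DGF] = ½·(7·(2/9−(-2)) + (-26/9)·(-2−(-5)) + (-2)·(-5−(2/9))) = ½·(140/9 − 26/3 + 94/9) = 26/3, so the ratio is (26/3)/39 = 2/9.

2/9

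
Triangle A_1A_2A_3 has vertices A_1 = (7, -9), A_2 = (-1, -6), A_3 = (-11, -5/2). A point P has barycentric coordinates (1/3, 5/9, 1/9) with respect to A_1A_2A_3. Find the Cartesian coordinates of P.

P = (1/3)·A_1 + (5/9)·A_2 + (1/9)·A_3.
x-coordinate: (1/3)·7 + (5/9)·(-1) + (1/9)·(-11) = 5/9.
y-coordinate: (1/3)·(-9) + (5/9)·(-6) + (1/9)·(-5/2) = -119/18.

(5/9, -119/18)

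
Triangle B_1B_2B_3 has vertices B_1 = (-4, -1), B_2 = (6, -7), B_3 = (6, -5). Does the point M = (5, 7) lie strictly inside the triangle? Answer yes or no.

Barycentric coordinates of M: (1/10, -29/5, 67/10).
The three coordinates are positive, negative, positive; a point is interior exactly when all three are positive.

no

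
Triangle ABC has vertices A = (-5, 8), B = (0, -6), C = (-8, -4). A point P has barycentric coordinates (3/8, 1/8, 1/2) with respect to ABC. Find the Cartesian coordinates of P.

P = (3/8)·A + (1/8)·B + (1/2)·C.
x-coordinate: (3/8)·(-5) + (1/8)·0 + (1/2)·(-8) = -47/8.
y-coordinate: (3/8)·8 + (1/8)·(-6) + (1/2)·(-4) = 1/4.

(-47/8, 1/4)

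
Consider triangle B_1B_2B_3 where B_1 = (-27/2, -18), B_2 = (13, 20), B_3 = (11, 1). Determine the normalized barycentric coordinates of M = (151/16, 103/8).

(1/8, 3/4, 1/8)

Signed area of the reference triangle: [B_1B_2B_3] = ½·((-27/2)·(20−1) + 13·(1−(-18)) + 11·(-18−20)) = ½·(-513/2 + 247 − 418) = -855/4.
[MB_2B_3] = ½·((151/16)·(20−1) + 13·(1−(103/8)) + 11·(103/8−20)) = ½·(2869/16 − 1235/8 − 627/8) = -855/32, so the B_1-coordinate is (-855/32)/(-855/4) = 1/8.
[B_1MB_3] = ½·((-27/2)·(103/8−1) + (151/16)·(1−(-18)) + 11·(-18−(103/8))) = ½·(-2565/16 + 2869/16 − 2717/8) = -2565/16, so the B_2-coordinate is 3/4.
[B_1B_2M] = ½·((-27/2)·(20−(103/8)) + 13·(103/8−(-18)) + (151/16)·(-18−20)) = ½·(-1539/16 + 3211/8 − 2869/8) = -855/32, so the B_3-coordinate is 1/8.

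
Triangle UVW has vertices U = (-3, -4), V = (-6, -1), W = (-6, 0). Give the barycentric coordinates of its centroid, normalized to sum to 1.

The centroid is the average of the vertices, so each weight is 1/3.

(1/3, 1/3, 1/3)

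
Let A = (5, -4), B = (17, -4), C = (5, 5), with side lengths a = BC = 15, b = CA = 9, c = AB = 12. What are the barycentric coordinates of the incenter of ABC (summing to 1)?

(5/12, 1/4, 1/3)

The incenter has barycentric coordinates proportional to the opposite side lengths: (15 : 9 : 12).
Normalizing by 15+9+12 = 36 gives (5/12, 1/4, 1/3).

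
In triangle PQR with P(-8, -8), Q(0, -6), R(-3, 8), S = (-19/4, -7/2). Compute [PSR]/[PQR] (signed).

1/4

[PQR] = ½·((-8)·(-6−8) + 0·(8−(-8)) + (-3)·(-8−(-6))) = ½·(112 + 0 + 6) = 59.
[PSR] = ½·((-8)·(-7/2−8) + (-19/4)·(8−(-8)) + (-3)·(-8−(-7/2))) = ½·(92 − 76 + 27/2) = 59/4, so the ratio is (59/4)/59 = 1/4.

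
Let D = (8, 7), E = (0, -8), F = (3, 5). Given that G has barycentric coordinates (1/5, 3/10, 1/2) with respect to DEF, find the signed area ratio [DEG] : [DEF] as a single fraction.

1/2

The signed ratio [DEG]/[DEF] equals the barycentric coordinate of G at vertex F, which is 1/2.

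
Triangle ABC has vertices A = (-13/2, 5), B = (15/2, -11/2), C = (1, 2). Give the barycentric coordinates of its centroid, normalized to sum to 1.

The centroid is the average of the vertices, so each weight is 1/3.

(1/3, 1/3, 1/3)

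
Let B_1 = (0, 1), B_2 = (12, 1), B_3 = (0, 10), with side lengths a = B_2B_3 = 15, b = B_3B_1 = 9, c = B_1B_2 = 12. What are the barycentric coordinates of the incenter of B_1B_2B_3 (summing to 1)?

(5/12, 1/4, 1/3)

The incenter has barycentric coordinates proportional to the opposite side lengths: (15 : 9 : 12).
Normalizing by 15+9+12 = 36 gives (5/12, 1/4, 1/3).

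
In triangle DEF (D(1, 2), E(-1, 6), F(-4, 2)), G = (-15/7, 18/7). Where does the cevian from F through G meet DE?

(1/3, 10/3)

Barycentric coordinates of G with respect to DEF: (2/7, 1/7, 4/7).
On side DE the F-coordinate is zero; dropping G's F-weight 4/7 and renormalizing the remaining 2/7 : 1/7 gives weights 2/3, 1/3 on D, E.
H = (2/3)·(1, 2) + (1/3)·(-1, 6) = (1/3, 10/3).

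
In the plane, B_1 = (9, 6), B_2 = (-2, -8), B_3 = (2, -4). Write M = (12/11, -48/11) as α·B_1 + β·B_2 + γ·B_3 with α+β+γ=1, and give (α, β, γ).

(2/11, 6/11, 3/11)

Signed area of the reference triangle: [B_1B_2B_3] = ½·(9·(-8−(-4)) + (-2)·(-4−6) + 2·(6−(-8))) = ½·(-36 + 20 + 28) = 6.
[MB_2B_3] = ½·((12/11)·(-8−(-4)) + (-2)·(-4−(-48/11)) + 2·(-48/11−(-8))) = ½·(-48/11 − 8/11 + 80/11) = 12/11, so the B_1-coordinate is (12/11)/6 = 2/11.
[B_1MB_3] = ½·(9·(-48/11−(-4)) + (12/11)·(-4−6) + 2·(6−(-48/11))) = ½·(-36/11 − 120/11 + 228/11) = 36/11, so the B_2-coordinate is 6/11.
[B_1B_2M] = ½·(9·(-8−(-48/11)) + (-2)·(-48/11−6) + (12/11)·(6−(-8))) = ½·(-360/11 + 228/11 + 168/11) = 18/11, so the B_3-coordinate is 3/11.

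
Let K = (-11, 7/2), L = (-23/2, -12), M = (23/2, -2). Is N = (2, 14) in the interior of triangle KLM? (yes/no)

no

Barycentric coordinates of N: (926/703, -1231/1406, 785/1406).
The three coordinates are positive, negative, positive; a point is interior exactly when all three are positive.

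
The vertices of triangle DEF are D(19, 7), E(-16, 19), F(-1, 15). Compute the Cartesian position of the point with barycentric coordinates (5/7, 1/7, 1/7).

G = (5/7)·D + (1/7)·E + (1/7)·F.
x-coordinate: (5/7)·19 + (1/7)·(-16) + (1/7)·(-1) = 78/7.
y-coordinate: (5/7)·7 + (1/7)·19 + (1/7)·15 = 69/7.

(78/7, 69/7)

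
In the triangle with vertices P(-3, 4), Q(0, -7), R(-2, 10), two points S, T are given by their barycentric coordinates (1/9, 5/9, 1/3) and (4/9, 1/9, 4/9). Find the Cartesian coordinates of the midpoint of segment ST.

(-29/18, 8/3)

Barycentric coordinates of the midpoint are the average: (5/18, 1/3, 7/18).
Converting: (5/18)·P + (1/3)·Q + (7/18)·R = (-29/18, 8/3).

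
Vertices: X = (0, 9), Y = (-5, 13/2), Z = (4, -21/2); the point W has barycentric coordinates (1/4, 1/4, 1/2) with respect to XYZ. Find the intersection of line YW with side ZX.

Line YW meets ZX where the Y-coordinate vanishes; zeroing W's Y-weight and renormalizing leaves Z, X-weights 1/2 : 1/4 → (2/3, 1/3).
So V = (2/3)·Z + (1/3)·X = (8/3, -4).

(8/3, -4)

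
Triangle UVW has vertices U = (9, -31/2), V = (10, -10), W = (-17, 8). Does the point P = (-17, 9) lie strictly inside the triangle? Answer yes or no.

no

Barycentric coordinates of P: (-6/37, 52/333, 335/333).
The three coordinates are negative, positive, positive; a point is interior exactly when all three are positive.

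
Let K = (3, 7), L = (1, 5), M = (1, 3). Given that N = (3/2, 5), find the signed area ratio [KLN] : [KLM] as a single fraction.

1/4

[KLM] = ½·(3·(5−3) + 1·(3−7) + 1·(7−5)) = ½·(6 − 4 + 2) = 2.
[KLN] = ½·(3·(5−5) + 1·(5−7) + (3/2)·(7−5)) = ½·(0 − 2 + 3) = 1/2, so the ratio is (1/2)/2 = 1/4.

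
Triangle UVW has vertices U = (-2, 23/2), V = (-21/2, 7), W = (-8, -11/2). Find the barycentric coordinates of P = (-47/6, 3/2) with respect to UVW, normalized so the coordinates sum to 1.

Signed area of the reference triangle: [UVW] = ½·((-2)·(7−(-11/2)) + (-21/2)·(-11/2−(23/2)) + (-8)·(23/2−7)) = ½·(-25 + 357/2 − 36) = 235/4.
[PVW] = ½·((-47/6)·(7−(-11/2)) + (-21/2)·(-11/2−(3/2)) + (-8)·(3/2−7)) = ½·(-1175/12 + 147/2 + 44) = 235/24, so the U-coordinate is (235/24)/(235/4) = 1/6.
[UPW] = ½·((-2)·(3/2−(-11/2)) + (-47/6)·(-11/2−(23/2)) + (-8)·(23/2−(3/2))) = ½·(-14 + 799/6 − 80) = 235/12, so the V-coordinate is 1/3.
[UVP] = ½·((-2)·(7−(3/2)) + (-21/2)·(3/2−(23/2)) + (-47/6)·(23/2−7)) = ½·(-11 + 105 − 141/4) = 235/8, so the W-coordinate is 1/2.
Check: 1/6 + 1/3 + 1/2 = 1.

(1/6, 1/3, 1/2)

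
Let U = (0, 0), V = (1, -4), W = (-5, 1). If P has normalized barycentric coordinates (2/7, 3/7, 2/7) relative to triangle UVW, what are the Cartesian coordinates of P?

P = (2/7)·U + (3/7)·V + (2/7)·W.
x-coordinate: (2/7)·0 + (3/7)·1 + (2/7)·(-5) = -1.
y-coordinate: (2/7)·0 + (3/7)·(-4) + (2/7)·1 = -10/7.

(-1, -10/7)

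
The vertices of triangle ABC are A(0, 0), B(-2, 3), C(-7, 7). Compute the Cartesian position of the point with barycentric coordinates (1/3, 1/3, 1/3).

P = (1/3)·A + (1/3)·B + (1/3)·C.
x-coordinate: (1/3)·0 + (1/3)·(-2) + (1/3)·(-7) = -3.
y-coordinate: (1/3)·0 + (1/3)·3 + (1/3)·7 = 10/3.

(-3, 10/3)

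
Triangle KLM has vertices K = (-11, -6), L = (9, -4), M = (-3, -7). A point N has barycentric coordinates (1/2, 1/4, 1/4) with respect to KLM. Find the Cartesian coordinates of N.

N = (1/2)·K + (1/4)·L + (1/4)·M.
x-coordinate: (1/2)·(-11) + (1/4)·9 + (1/4)·(-3) = -4.
y-coordinate: (1/2)·(-6) + (1/4)·(-4) + (1/4)·(-7) = -23/4.

(-4, -23/4)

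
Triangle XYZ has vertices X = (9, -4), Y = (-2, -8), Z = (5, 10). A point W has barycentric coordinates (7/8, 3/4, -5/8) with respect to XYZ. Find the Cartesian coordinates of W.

(13/4, -63/4)

W = (7/8)·X + (3/4)·Y + (-5/8)·Z.
x-coordinate: (7/8)·9 + (3/4)·(-2) + (-5/8)·5 = 13/4.
y-coordinate: (7/8)·(-4) + (3/4)·(-8) + (-5/8)·10 = -63/4.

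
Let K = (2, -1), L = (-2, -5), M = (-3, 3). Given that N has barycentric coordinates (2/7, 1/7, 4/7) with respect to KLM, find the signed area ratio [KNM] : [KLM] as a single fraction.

1/7

The signed ratio [KNM]/[KLM] equals the barycentric coordinate of N at vertex L, which is 1/7.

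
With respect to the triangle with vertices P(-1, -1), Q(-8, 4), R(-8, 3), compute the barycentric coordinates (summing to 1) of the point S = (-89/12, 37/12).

(1/12, 5/12, 1/2)

Signed area of the reference triangle: [PQR] = ½·((-1)·(4−3) + (-8)·(3−(-1)) + (-8)·(-1−4)) = ½·(-1 − 32 + 40) = 7/2.
[SQR] = ½·((-89/12)·(4−3) + (-8)·(3−(37/12)) + (-8)·(37/12−4)) = ½·(-89/12 + 2/3 + 22/3) = 7/24, so the P-coordinate is (7/24)/(7/2) = 1/12.
[PSR] = ½·((-1)·(37/12−3) + (-89/12)·(3−(-1)) + (-8)·(-1−(37/12))) = ½·(-1/12 − 89/3 + 98/3) = 35/24, so the Q-coordinate is 5/12.
[PQS] = ½·((-1)·(4−(37/12)) + (-8)·(37/12−(-1)) + (-89/12)·(-1−4)) = ½·(-11/12 − 98/3 + 445/12) = 7/4, so the R-coordinate is 1/2.
Check: 1/12 + 5/12 + 1/2 = 1.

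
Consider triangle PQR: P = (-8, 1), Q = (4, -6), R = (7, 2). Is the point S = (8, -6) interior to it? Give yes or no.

Barycentric coordinates of S: (-32/117, 121/117, 28/117).
The three coordinates are negative, positive, positive; a point is interior exactly when all three are positive.

no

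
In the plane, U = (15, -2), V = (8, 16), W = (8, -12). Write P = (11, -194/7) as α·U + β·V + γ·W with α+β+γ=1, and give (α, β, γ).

Signed area of the reference triangle: [UVW] = ½·(15·(16−(-12)) + 8·(-12−(-2)) + 8·(-2−16)) = ½·(420 − 80 − 144) = 98.
[PVW] = ½·(11·(16−(-12)) + 8·(-12−(-194/7)) + 8·(-194/7−16)) = ½·(308 + 880/7 − 2448/7) = 42, so the U-coordinate is 42/98 = 3/7.
[UPW] = ½·(15·(-194/7−(-12)) + 11·(-12−(-2)) + 8·(-2−(-194/7))) = ½·(-1650/7 − 110 + 1440/7) = -70, so the V-coordinate is -5/7.
[UVP] = ½·(15·(16−(-194/7)) + 8·(-194/7−(-2)) + 11·(-2−16)) = ½·(4590/7 − 1440/7 − 198) = 126, so the W-coordinate is 9/7.
Check: 3/7 − 5/7 + 9/7 = 1.

(3/7, -5/7, 9/7)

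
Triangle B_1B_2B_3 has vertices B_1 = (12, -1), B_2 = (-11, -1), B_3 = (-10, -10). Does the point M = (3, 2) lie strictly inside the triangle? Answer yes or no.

no

Barycentric coordinates of M: (43/69, 49/69, -1/3).
The three coordinates are positive, positive, negative; a point is interior exactly when all three are positive.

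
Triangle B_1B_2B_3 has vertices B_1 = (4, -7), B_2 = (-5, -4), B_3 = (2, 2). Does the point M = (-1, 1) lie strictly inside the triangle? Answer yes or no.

no

Barycentric coordinates of M: (-11/75, 29/75, 19/25).
The three coordinates are negative, positive, positive; a point is interior exactly when all three are positive.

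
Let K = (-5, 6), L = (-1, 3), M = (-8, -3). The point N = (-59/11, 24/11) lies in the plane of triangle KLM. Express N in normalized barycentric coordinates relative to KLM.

(5/11, 2/11, 4/11)

Signed area of the reference triangle: [KLM] = ½·((-5)·(3−(-3)) + (-1)·(-3−6) + (-8)·(6−3)) = ½·(-30 + 9 − 24) = -45/2.
[NLM] = ½·((-59/11)·(3−(-3)) + (-1)·(-3−(24/11)) + (-8)·(24/11−3)) = ½·(-354/11 + 57/11 + 72/11) = -225/22, so the K-coordinate is (-225/22)/(-45/2) = 5/11.
[KNM] = ½·((-5)·(24/11−(-3)) + (-59/11)·(-3−6) + (-8)·(6−(24/11))) = ½·(-285/11 + 531/11 − 336/11) = -45/11, so the L-coordinate is 2/11.
[KLN] = ½·((-5)·(3−(24/11)) + (-1)·(24/11−6) + (-59/11)·(6−3)) = ½·(-45/11 + 42/11 − 177/11) = -90/11, so the M-coordinate is 4/11.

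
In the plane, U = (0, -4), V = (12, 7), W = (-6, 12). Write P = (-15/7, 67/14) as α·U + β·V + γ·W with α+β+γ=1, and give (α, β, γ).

(3/7, 1/14, 1/2)

Signed area of the reference triangle: [UVW] = ½·(0·(7−12) + 12·(12−(-4)) + (-6)·(-4−7)) = ½·(0 + 192 + 66) = 129.
[PVW] = ½·((-15/7)·(7−12) + 12·(12−(67/14)) + (-6)·(67/14−7)) = ½·(75/7 + 606/7 + 93/7) = 387/7, so the U-coordinate is (387/7)/129 = 3/7.
[UPW] = ½·(0·(67/14−12) + (-15/7)·(12−(-4)) + (-6)·(-4−(67/14))) = ½·(0 − 240/7 + 369/7) = 129/14, so the V-coordinate is 1/14.
[UVP] = ½·(0·(7−(67/14)) + 12·(67/14−(-4)) + (-15/7)·(-4−7)) = ½·(0 + 738/7 + 165/7) = 129/2, so the W-coordinate is 1/2.
Check: 3/7 + 1/14 + 1/2 = 1.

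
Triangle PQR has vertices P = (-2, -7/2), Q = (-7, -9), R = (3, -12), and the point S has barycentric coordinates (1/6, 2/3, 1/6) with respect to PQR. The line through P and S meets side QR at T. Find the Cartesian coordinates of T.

(-5, -48/5)

Line PS meets QR where the P-coordinate vanishes; zeroing S's P-weight and renormalizing leaves Q, R-weights 2/3 : 1/6 → (4/5, 1/5).
So T = (4/5)·Q + (1/5)·R = (-5, -48/5).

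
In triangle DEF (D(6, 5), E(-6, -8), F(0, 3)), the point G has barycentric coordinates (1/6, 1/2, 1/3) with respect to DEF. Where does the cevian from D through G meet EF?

Line DG meets EF where the D-coordinate vanishes; zeroing G's D-weight and renormalizing leaves E, F-weights 1/2 : 1/3 → (3/5, 2/5).
So H = (3/5)·E + (2/5)·F = (-18/5, -18/5).

(-18/5, -18/5)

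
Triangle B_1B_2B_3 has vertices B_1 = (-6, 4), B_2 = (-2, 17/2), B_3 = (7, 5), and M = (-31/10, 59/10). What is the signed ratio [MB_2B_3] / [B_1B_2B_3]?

1/2

[B_1B_2B_3] = ½·((-6)·(17/2−5) + (-2)·(5−4) + 7·(4−(17/2))) = ½·(-21 − 2 − 63/2) = -109/4.
[MB_2B_3] = ½·((-31/10)·(17/2−5) + (-2)·(5−(59/10)) + 7·(59/10−(17/2))) = ½·(-217/20 + 9/5 − 91/5) = -109/8, so the ratio is (-109/8)/(-109/4) = 1/2.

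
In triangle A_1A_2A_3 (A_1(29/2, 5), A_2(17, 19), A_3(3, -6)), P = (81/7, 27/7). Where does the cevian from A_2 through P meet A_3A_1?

(32/3, 4/3)

Barycentric coordinates of P with respect to A_1A_2A_3: (4/7, 1/7, 2/7).
On side A_3A_1 the A_2-coordinate is zero; dropping P's A_2-weight 1/7 and renormalizing the remaining 2/7 : 4/7 gives weights 1/3, 2/3 on A_3, A_1.
Q = (1/3)·(3, -6) + (2/3)·(29/2, 5) = (32/3, 4/3).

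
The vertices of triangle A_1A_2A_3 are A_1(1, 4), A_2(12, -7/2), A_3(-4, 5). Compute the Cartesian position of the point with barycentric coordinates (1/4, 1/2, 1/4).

(21/4, 1/2)

P = (1/4)·A_1 + (1/2)·A_2 + (1/4)·A_3.
x-coordinate: (1/4)·1 + (1/2)·12 + (1/4)·(-4) = 21/4.
y-coordinate: (1/4)·4 + (1/2)·(-7/2) + (1/4)·5 = 1/2.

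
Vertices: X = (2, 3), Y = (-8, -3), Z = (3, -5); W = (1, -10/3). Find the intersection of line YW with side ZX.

Barycentric coordinates of W with respect to XYZ: (1/6, 1/6, 2/3).
On side ZX the Y-coordinate is zero; dropping W's Y-weight 1/6 and renormalizing the remaining 2/3 : 1/6 gives weights 4/5, 1/5 on Z, X.
V = (4/5)·(3, -5) + (1/5)·(2, 3) = (14/5, -17/5).

(14/5, -17/5)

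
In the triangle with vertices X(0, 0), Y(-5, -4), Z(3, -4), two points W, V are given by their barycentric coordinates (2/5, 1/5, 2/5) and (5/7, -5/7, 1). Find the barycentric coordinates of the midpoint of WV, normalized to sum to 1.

Since both coordinate triples sum to 1, the midpoint's barycentrics are the componentwise average.
(2/5+5/7)/2 = 39/70; similarly -9/35 and 7/10.

(39/70, -9/35, 7/10)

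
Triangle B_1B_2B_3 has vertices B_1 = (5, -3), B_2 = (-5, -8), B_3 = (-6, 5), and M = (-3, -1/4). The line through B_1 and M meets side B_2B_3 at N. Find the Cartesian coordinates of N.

(-17/3, 2/3)

Barycentric coordinates of M with respect to B_1B_2B_3: (1/4, 1/4, 1/2).
On side B_2B_3 the B_1-coordinate is zero; dropping M's B_1-weight 1/4 and renormalizing the remaining 1/4 : 1/2 gives weights 1/3, 2/3 on B_2, B_3.
N = (1/3)·(-5, -8) + (2/3)·(-6, 5) = (-17/3, 2/3).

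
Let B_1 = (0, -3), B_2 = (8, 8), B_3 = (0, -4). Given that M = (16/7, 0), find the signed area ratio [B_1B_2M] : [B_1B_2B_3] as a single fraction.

[B_1B_2B_3] = ½·(0·(8−(-4)) + 8·(-4−(-3)) + 0·(-3−8)) = ½·(0 − 8 + 0) = -4.
[B_1B_2M] = ½·(0·(8−0) + 8·(0−(-3)) + (16/7)·(-3−8)) = ½·(0 + 24 − 176/7) = -4/7, so the ratio is (-4/7)/(-4) = 1/7.

1/7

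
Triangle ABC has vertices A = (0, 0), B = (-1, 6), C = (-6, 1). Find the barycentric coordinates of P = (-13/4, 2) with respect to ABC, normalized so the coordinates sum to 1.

Signed area of the reference triangle: [ABC] = ½·(0·(6−1) + (-1)·(1−0) + (-6)·(0−6)) = ½·(0 − 1 + 36) = 35/2.
[PBC] = ½·((-13/4)·(6−1) + (-1)·(1−2) + (-6)·(2−6)) = ½·(-65/4 + 1 + 24) = 35/8, so the A-coordinate is (35/8)/(35/2) = 1/4.
[APC] = ½·(0·(2−1) + (-13/4)·(1−0) + (-6)·(0−2)) = ½·(0 − 13/4 + 12) = 35/8, so the B-coordinate is 1/4.
[ABP] = ½·(0·(6−2) + (-1)·(2−0) + (-13/4)·(0−6)) = ½·(0 − 2 + 39/2) = 35/4, so the C-coordinate is 1/2.
Check: 1/4 + 1/4 + 1/2 = 1.

(1/4, 1/4, 1/2)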